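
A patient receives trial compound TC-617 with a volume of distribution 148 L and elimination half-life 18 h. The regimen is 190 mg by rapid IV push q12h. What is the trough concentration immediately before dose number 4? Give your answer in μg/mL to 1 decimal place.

f = (1/2)^(τ/t½) = (1/2)^(12/18) ≈ 0.6300.
C₀ = D/Vd = 190/148 ≈ 1.284 μg/mL.
Before the 4th dose, 3 doses have been given. Superposition: Cmin = C₀·(f + f² + … + f^3).
≈ 1.284 × (0.6300 + 0.3969 + 0.2500) ≈ 1.284 × 1.2769 ≈ 1.640 μg/mL.

1.6 μg/mL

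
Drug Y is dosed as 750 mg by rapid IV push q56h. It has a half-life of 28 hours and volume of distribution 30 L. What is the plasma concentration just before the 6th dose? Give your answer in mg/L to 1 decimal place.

8.3 mg/L

f = (1/2)^(τ/t½) = (1/2)^(56/28) ≈ 0.2500.
C₀ = D/Vd = 750/30 ≈ 25.000 mg/L.
Before the 6th dose, 5 doses have been given. Superposition: Cmin = C₀·(f + f² + … + f^5).
≈ 25.000 × (0.2500 + 0.0625 + 0.0156 + 0.0039 + 0.0010) ≈ 25.000 × 0.3330 ≈ 8.325 mg/L.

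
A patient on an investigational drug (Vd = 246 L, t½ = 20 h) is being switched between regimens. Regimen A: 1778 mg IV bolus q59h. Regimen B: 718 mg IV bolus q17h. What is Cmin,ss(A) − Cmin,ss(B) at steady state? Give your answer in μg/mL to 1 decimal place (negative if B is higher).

Regimen A: f = (1/2)^(59/20) ≈ 0.1294; Cmin,ss = (1778/246)·f/(1−f) ≈ 1.074 μg/mL.
Regimen B: f = (1/2)^(17/20) ≈ 0.5548; Cmin,ss = (718/246)·f/(1−f) ≈ 3.637 μg/mL.
Difference ≈ 1.074 − 3.637 ≈ -2.563 μg/mL.

-2.6 μg/mL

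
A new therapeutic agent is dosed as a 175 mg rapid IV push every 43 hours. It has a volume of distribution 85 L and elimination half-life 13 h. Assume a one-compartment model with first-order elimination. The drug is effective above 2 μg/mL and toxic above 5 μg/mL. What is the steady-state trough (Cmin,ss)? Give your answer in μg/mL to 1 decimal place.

0.2 μg/mL

Over one 43-h interval, 43/13 ≈ 3.3077 half-lives elapse, leaving f ≈ 0.1010 of each dose.
Accumulation ratio R = 1/(1 − f) ≈ 1/0.8990 ≈ 1.1123.
Single-dose peak C₀ = D/Vd = 175/85 ≈ 2.059 μg/mL.
Steady-state peak Cmax,ss = C₀·R ≈ 2.059 × 1.1123 ≈ 2.290 μg/mL.
One interval later, Cmin,ss = Cmax,ss·e^(−kτ) ≈ 2.290 × 0.1010 ≈ 0.231 μg/mL.
Trough 0.2 μg/mL vs MEC 2 μg/mL: subtherapeutic.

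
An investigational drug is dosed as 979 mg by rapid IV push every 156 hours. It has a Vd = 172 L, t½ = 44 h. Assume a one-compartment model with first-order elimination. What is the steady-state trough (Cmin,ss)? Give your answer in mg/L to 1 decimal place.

0.5 mg/L

τ/t½ = 156/44 ≈ 3.5455, so fraction remaining f = (1/2)^(156/44) ≈ 0.0856.
At steady state, accumulation factor R = 1/(1 − e^(−kτ)) ≈ 1.0936.
Each bolus raises the concentration by D/Vd = 979/172 ≈ 5.692 mg/L.
Steady-state peak Cmax,ss = C₀·R ≈ 5.692 × 1.0936 ≈ 6.225 mg/L.
Steady-state trough Cmin,ss = Cmax,ss·f ≈ 6.225 × 0.0856 ≈ 0.533 mg/L.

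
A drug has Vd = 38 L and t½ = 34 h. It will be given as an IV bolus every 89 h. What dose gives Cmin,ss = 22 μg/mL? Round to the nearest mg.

τ/t½ = 89/34 ≈ 2.6176, so f = (1/2)^(89/34) ≈ 0.162933.
Cmin,ss = (D/Vd)·f/(1−f), so D = Cmin,ss·Vd·(1−f)/f.
D = 22 × 38 × (1−f)/f ≈ 22 × 38 × 5.13749 ≈ 4294.94 mg.

4295 mg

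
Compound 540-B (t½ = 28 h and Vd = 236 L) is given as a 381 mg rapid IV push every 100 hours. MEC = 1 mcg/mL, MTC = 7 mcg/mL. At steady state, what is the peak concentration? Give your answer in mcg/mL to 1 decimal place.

1.8 mcg/mL

Over one 100-h interval, 100/28 ≈ 3.5714 half-lives elapse, leaving f ≈ 0.0841 of each dose.
At steady state, accumulation factor R = 1/(1 − e^(−kτ)) ≈ 1.0918.
Single-dose peak C₀ = D/Vd = 381/236 ≈ 1.614 mcg/mL.
Steady-state peak Cmax,ss = C₀·R ≈ 1.614 × 1.0918 ≈ 1.762 mcg/mL.
Peak 1.8 mcg/mL vs MTC 7 mcg/mL: below toxic threshold.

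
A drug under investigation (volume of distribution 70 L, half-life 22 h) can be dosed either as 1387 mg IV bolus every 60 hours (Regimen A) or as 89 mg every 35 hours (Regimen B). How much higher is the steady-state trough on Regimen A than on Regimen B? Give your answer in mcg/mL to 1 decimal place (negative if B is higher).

2.9 mcg/mL

Regimen A: f = (1/2)^(60/22) ≈ 0.1510; Cmin,ss = (1387/70)·f/(1−f) ≈ 3.524 mcg/mL.
Regimen B: f = (1/2)^(35/22) ≈ 0.3320; Cmin,ss = (89/70)·f/(1−f) ≈ 0.632 mcg/mL.
Difference ≈ 3.524 − 0.632 ≈ 2.892 mcg/mL.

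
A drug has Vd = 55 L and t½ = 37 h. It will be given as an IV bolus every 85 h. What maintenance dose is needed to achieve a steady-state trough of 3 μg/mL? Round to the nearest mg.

τ/t½ = 85/37 ≈ 2.2973, so f = (1/2)^(85/37) ≈ 0.203444.
Cmin,ss = (D/Vd)·f/(1−f), so D = Cmin,ss·Vd·(1−f)/f.
D = 3 × 55 × (1−f)/f ≈ 3 × 55 × 3.91536 ≈ 646.03 mg.

646 mg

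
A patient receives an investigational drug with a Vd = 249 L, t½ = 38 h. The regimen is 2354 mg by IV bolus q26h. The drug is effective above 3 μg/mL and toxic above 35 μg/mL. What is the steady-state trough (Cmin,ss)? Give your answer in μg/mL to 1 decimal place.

Over one 26-h interval, 26/38 ≈ 0.68421 half-lives elapse, leaving f ≈ 0.6223 of each dose.
Single-dose peak C₀ = D/Vd = 2354/249 ≈ 9.454 μg/mL.
Steady-state trough Cmin,ss = C₀·f/(1−f) ≈ 9.454 × 0.6223/0.3777 ≈ 15.576 μg/mL.
Trough 15.6 μg/mL vs MEC 3 μg/mL: adequate.

15.6 μg/mL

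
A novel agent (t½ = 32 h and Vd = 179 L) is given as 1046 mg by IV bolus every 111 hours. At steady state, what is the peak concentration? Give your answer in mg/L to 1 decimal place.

τ/t½ = 111/32 ≈ 3.4688, so fraction remaining f = (1/2)^(111/32) ≈ 0.0903.
Accumulation ratio R = 1/(1 − f) ≈ 1/0.9097 ≈ 1.0993.
Each bolus raises the concentration by D/Vd = 1046/179 ≈ 5.844 mg/L.
Steady-state peak Cmax,ss = C₀·R ≈ 5.844 × 1.0993 ≈ 6.424 mg/L.

6.4 mg/L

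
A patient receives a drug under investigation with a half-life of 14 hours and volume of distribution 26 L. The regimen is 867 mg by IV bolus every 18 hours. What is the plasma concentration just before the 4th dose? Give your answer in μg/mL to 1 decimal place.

f = (1/2)^(τ/t½) = (1/2)^(18/14) ≈ 0.4102.
C₀ = D/Vd = 867/26 ≈ 33.346 μg/mL.
Before the 4th dose, 3 doses have been given. Superposition: Cmin = C₀·(f + f² + … + f^3).
≈ 33.346 × (0.4102 + 0.1683 + 0.0690) ≈ 33.346 × 0.6475 ≈ 21.592 μg/mL.

21.6 μg/mL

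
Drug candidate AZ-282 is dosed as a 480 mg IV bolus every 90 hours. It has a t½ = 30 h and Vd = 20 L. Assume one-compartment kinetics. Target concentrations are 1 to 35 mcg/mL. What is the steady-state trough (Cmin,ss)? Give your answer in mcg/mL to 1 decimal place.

τ = 90 h = 3 half-lives, so f = (1/2)^3 = 0.125.
At steady state, R = 1/(1 − 0.125) = 8/7.
Single-dose peak C₀ = D/Vd = 480/20 = 24 mcg/mL.
Steady-state peak Cmax,ss = C₀·R = 24 × 8/7 ≈ 27.429 mcg/mL.
Steady-state trough Cmin,ss = Cmax,ss·f ≈ 27.429 × 0.125 ≈ 3.429 mcg/mL.
Trough 3.4 mcg/mL vs MEC 1 mcg/mL: adequate.

3.4 mcg/mL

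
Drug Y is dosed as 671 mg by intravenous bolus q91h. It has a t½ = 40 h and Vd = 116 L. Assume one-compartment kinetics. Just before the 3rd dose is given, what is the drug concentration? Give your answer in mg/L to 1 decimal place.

f = (1/2)^(τ/t½) = (1/2)^(91/40) ≈ 0.2066.
C₀ = D/Vd = 671/116 ≈ 5.784 mg/L.
Before the 3rd dose, 2 doses have been given. Superposition: Cmin = C₀·(f + f²).
≈ 5.784 × (0.2066 + 0.0427) ≈ 5.784 × 0.2493 ≈ 1.442 mg/L.

1.4 mg/L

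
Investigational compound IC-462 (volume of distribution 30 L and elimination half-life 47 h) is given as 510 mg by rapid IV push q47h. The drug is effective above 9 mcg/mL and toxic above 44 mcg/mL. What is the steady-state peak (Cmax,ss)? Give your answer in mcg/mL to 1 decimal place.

The dosing interval is 1 half-life, so f = 2^(−1) = 0.5.
At steady state, R = 1/(1 − 0.5) = 2/1.
Single-dose peak C₀ = D/Vd = 510/30 = 17 mcg/mL.
Steady-state peak Cmax,ss = C₀·R = 17 × 2/1 ≈ 34.000 mcg/mL.
Peak 34.0 mcg/mL vs MTC 44 mcg/mL: below toxic threshold.

34.0 mcg/mL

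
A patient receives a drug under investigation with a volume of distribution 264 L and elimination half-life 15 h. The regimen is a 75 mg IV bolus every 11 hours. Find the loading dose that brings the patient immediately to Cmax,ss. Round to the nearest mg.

188 mg

f = (1/2)^(11/15) ≈ 0.601513; accumulation ratio R = 1/(1−f) ≈ 2.50949.
Loading dose to hit Cmax,ss on first dose: D_load = D_maint·R ≈ 75 × 2.50949 ≈ 188.21 mg.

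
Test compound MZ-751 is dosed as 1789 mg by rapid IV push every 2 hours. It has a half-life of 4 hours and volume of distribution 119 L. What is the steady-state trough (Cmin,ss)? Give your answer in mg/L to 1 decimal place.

36.3 mg/L

τ/t½ = 2/4 ≈ 0.5, so fraction remaining f = (1/2)^(2/4) ≈ 0.7071.
Accumulation ratio R = 1/(1 − f) ≈ 1/0.2929 ≈ 3.4141.
Single-dose peak C₀ = D/Vd = 1789/119 ≈ 15.034 mg/L.
Steady-state peak Cmax,ss = C₀·R ≈ 15.034 × 3.4141 ≈ 51.328 mg/L.
One interval later, Cmin,ss = Cmax,ss·e^(−kτ) ≈ 51.328 × 0.7071 ≈ 36.294 mg/L.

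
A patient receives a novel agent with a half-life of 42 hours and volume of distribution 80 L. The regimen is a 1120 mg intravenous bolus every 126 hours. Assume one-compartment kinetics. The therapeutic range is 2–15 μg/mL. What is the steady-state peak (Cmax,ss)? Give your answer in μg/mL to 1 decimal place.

16.0 μg/mL

The dosing interval is 3 half-lives, so f = 2^(−3) = 0.125.
Accumulation ratio R = 1/(1 − f) = 1/0.875 = 8/7.
Single-dose peak C₀ = D/Vd = 1120/80 = 14 μg/mL.
Steady-state peak Cmax,ss = C₀·R = 14 × 8/7 ≈ 16.000 μg/mL.
Peak 16.0 μg/mL vs MTC 15 μg/mL: exceeds toxic threshold.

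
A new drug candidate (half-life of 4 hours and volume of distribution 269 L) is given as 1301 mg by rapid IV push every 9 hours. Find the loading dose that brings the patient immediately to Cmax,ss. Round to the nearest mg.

f = (1/2)^(9/4) ≈ 0.210224; accumulation ratio R = 1/(1−f) ≈ 1.26618.
Loading dose to hit Cmax,ss on first dose: D_load = D_maint·R ≈ 1301 × 1.26618 ≈ 1647.30 mg.

1647 mg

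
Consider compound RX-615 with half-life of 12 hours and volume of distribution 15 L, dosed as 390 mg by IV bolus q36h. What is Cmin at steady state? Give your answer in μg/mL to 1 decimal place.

3.7 μg/mL

τ = 36 h = 3 half-lives, so f = (1/2)^3 = 0.125.
At steady state, R = 1/(1 − 0.125) = 8/7.
Single-dose peak C₀ = D/Vd = 390/15 = 26 μg/mL.
Steady-state peak Cmax,ss = C₀·R = 26 × 8/7 ≈ 29.714 μg/mL.
Steady-state trough Cmin,ss = Cmax,ss·f ≈ 29.714 × 0.125 ≈ 3.714 μg/mL.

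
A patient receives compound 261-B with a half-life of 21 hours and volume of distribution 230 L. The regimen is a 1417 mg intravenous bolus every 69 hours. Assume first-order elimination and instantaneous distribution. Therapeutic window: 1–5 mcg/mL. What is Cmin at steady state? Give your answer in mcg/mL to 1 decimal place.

0.7 mcg/mL

k = ln2/t½ = ln2/21 ≈ 0.033007 h⁻¹; fraction remaining f = e^(−kτ) = e^(−0.033007×69) ≈ 0.1025.
At steady state, accumulation factor R = 1/(1 − e^(−kτ)) ≈ 1.1142.
Each bolus raises the concentration by D/Vd = 1417/230 ≈ 6.161 mcg/mL.
Steady-state peak Cmax,ss = C₀·R ≈ 6.161 × 1.1142 ≈ 6.865 mcg/mL.
Steady-state trough Cmin,ss = Cmax,ss·f ≈ 6.865 × 0.1025 ≈ 0.704 mcg/mL.
Trough 0.7 mcg/mL vs MEC 1 mcg/mL: subtherapeutic.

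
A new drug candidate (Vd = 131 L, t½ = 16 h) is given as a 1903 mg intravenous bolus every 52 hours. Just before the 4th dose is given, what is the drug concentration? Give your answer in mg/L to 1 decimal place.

f = (1/2)^(τ/t½) = (1/2)^(52/16) ≈ 0.1051.
C₀ = D/Vd = 1903/131 ≈ 14.527 mg/L.
Before the 4th dose, 3 doses have been given. Superposition: Cmin = C₀·(f + f² + … + f^3).
≈ 14.527 × (0.1051 + 0.0110 + 0.0012) ≈ 14.527 × 0.1173 ≈ 1.704 mg/L.

1.7 mg/L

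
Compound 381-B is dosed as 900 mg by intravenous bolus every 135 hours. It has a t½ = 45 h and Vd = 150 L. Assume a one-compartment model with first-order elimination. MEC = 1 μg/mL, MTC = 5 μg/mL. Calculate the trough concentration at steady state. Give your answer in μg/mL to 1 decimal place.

0.9 μg/mL

τ = 135 h = 3 half-lives, so f = (1/2)^3 = 0.125.
Accumulation ratio R = 1/(1 − f) = 1/0.875 = 8/7.
Single-dose peak C₀ = D/Vd = 900/150 = 6 μg/mL.
Steady-state peak Cmax,ss = C₀·R = 6 × 8/7 ≈ 6.857 μg/mL.
Steady-state trough Cmin,ss = Cmax,ss·f ≈ 6.857 × 0.125 ≈ 0.857 μg/mL.
Trough 0.9 μg/mL vs MEC 1 μg/mL: subtherapeutic.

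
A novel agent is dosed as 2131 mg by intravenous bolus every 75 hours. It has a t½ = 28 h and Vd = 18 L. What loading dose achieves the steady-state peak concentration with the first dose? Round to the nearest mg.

f = (1/2)^(75/28) ≈ 0.156196; accumulation ratio R = 1/(1−f) ≈ 1.18511.
Loading dose to hit Cmax,ss on first dose: D_load = D_maint·R ≈ 2131 × 1.18511 ≈ 2525.47 mg.

2525 mg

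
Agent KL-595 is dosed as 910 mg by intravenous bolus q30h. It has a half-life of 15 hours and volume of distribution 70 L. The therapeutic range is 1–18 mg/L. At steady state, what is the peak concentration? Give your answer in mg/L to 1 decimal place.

17.3 mg/L

The dosing interval is 2 half-lives, so f = 2^(−2) = 0.25.
Accumulation ratio R = 1/(1 − f) = 1/0.75 = 4/3.
Single-dose peak C₀ = D/Vd = 910/70 = 13 mg/L.
Steady-state peak Cmax,ss = C₀·R = 13 × 4/3 ≈ 17.333 mg/L.
Peak 17.3 mg/L vs MTC 18 mg/L: below toxic threshold.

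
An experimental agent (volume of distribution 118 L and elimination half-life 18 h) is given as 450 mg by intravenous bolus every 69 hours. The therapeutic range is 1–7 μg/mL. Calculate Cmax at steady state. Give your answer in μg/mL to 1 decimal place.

4.1 μg/mL

Over one 69-h interval, 69/18 ≈ 3.8333 half-lives elapse, leaving f ≈ 0.0702 of each dose.
At steady state, accumulation factor R = 1/(1 − e^(−kτ)) ≈ 1.0755.
Single-dose peak C₀ = D/Vd = 450/118 ≈ 3.814 μg/mL.
Steady-state peak Cmax,ss = C₀·R ≈ 3.814 × 1.0755 ≈ 4.102 μg/mL.
Peak 4.1 μg/mL vs MTC 7 μg/mL: below toxic threshold.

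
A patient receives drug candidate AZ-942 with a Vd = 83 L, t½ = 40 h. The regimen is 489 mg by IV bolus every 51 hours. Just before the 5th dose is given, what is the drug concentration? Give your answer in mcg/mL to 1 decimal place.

f = (1/2)^(τ/t½) = (1/2)^(51/40) ≈ 0.4132.
C₀ = D/Vd = 489/83 ≈ 5.892 mcg/mL.
Before the 5th dose, 4 doses have been given. Superposition: Cmin = C₀·(f + f² + … + f^4).
≈ 5.892 × (0.4132 + 0.1707 + 0.0705 + 0.0292) ≈ 5.892 × 0.6836 ≈ 4.028 mcg/mL.

4.0 mcg/mL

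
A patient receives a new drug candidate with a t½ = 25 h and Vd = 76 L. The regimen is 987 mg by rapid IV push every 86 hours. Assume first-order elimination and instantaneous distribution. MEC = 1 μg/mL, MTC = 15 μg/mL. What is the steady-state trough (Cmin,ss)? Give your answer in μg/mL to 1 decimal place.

Over one 86-h interval, 86/25 ≈ 3.44 half-lives elapse, leaving f ≈ 0.0921 of each dose.
Single-dose peak C₀ = D/Vd = 987/76 ≈ 12.987 μg/mL.
Steady-state trough Cmin,ss = C₀·f/(1−f) ≈ 12.987 × 0.0921/0.9079 ≈ 1.317 μg/mL.
Trough 1.3 μg/mL vs MEC 1 μg/mL: adequate.

1.3 μg/mL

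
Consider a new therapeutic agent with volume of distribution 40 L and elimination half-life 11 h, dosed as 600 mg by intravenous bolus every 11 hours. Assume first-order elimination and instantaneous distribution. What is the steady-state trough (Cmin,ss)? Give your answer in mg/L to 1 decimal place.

15.0 mg/L

The dosing interval is 1 half-life, so f = 2^(−1) = 0.5.
At steady state, R = 1/(1 − 0.5) = 2/1.
Single-dose peak C₀ = D/Vd = 600/40 = 15 mg/L.
Steady-state peak Cmax,ss = C₀·R = 15 × 2/1 ≈ 30.000 mg/L.
Steady-state trough Cmin,ss = Cmax,ss·f ≈ 30.000 × 0.5 ≈ 15.000 mg/L.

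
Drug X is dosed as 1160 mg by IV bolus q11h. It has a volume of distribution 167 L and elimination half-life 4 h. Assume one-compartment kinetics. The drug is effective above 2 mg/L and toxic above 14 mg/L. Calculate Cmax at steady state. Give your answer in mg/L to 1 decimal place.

Over one 11-h interval, 11/4 ≈ 2.75 half-lives elapse, leaving f ≈ 0.1487 of each dose.
Accumulation ratio R = 1/(1 − f) ≈ 1/0.8513 ≈ 1.1747.
Single-dose peak C₀ = D/Vd = 1160/167 ≈ 6.946 mg/L.
Steady-state peak Cmax,ss = C₀·R ≈ 6.946 × 1.1747 ≈ 8.159 mg/L.
Peak 8.2 mg/L vs MTC 14 mg/L: below toxic threshold.

8.2 mg/L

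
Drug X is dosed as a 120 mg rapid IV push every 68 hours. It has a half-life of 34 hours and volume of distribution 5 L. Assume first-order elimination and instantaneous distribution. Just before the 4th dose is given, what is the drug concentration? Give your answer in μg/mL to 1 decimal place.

f = (1/2)^(τ/t½) = (1/2)^(68/34) ≈ 0.2500.
C₀ = D/Vd = 120/5 ≈ 24.000 μg/mL.
Before the 4th dose, 3 doses have been given. Superposition: Cmin = C₀·(f + f² + … + f^3).
≈ 24.000 × (0.2500 + 0.0625 + 0.0156) ≈ 24.000 × 0.3281 ≈ 7.874 μg/mL.

7.9 μg/mL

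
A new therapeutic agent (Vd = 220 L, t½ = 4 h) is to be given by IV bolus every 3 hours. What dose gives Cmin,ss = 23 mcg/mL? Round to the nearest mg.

τ/t½ = 3/4 ≈ 0.75, so f = (1/2)^(3/4) ≈ 0.594604.
Cmin,ss = (D/Vd)·f/(1−f), so D = Cmin,ss·Vd·(1−f)/f.
D = 23 × 220 × (1−f)/f ≈ 23 × 220 × 0.68179 ≈ 3449.86 mg.

3450 mg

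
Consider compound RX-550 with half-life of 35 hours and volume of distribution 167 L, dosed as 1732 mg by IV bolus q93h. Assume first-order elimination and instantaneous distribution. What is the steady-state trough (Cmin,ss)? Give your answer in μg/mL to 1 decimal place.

k = ln2/t½ = ln2/35 ≈ 0.019804 h⁻¹; fraction remaining f = e^(−kτ) = e^(−0.019804×93) ≈ 0.1585.
At steady state, accumulation factor R = 1/(1 − e^(−kτ)) ≈ 1.1884.
Single-dose peak C₀ = D/Vd = 1732/167 ≈ 10.371 μg/mL.
Steady-state peak Cmax,ss = C₀·R ≈ 10.371 × 1.1884 ≈ 12.325 μg/mL.
One interval later, Cmin,ss = Cmax,ss·e^(−kτ) ≈ 12.325 × 0.1585 ≈ 1.954 μg/mL.

2.0 μg/mL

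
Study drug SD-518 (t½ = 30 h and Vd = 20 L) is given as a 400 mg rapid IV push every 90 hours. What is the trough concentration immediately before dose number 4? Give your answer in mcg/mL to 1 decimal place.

f = (1/2)^(τ/t½) = (1/2)^(90/30) ≈ 0.1250.
C₀ = D/Vd = 400/20 ≈ 20.000 mcg/mL.
Before the 4th dose, 3 doses have been given. Superposition: Cmin = C₀·(f + f² + … + f^3).
≈ 20.000 × (0.1250 + 0.0156 + 0.0020) ≈ 20.000 × 0.1426 ≈ 2.852 mcg/mL.

2.9 mcg/mL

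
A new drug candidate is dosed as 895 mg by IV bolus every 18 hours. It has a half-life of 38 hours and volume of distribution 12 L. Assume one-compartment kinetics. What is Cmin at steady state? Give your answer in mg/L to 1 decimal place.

191.9 mg/L

Over one 18-h interval, 18/38 ≈ 0.47368 half-lives elapse, leaving f ≈ 0.7201 of each dose.
At steady state, accumulation factor R = 1/(1 − e^(−kτ)) ≈ 3.5727.
Single-dose peak C₀ = D/Vd = 895/12 ≈ 74.583 mg/L.
Cmax,ss = C₀/(1 − f) ≈ 74.583/0.2799 ≈ 266.463 mg/L.
Steady-state trough Cmin,ss = Cmax,ss·f ≈ 266.463 × 0.7201 ≈ 191.880 mg/L.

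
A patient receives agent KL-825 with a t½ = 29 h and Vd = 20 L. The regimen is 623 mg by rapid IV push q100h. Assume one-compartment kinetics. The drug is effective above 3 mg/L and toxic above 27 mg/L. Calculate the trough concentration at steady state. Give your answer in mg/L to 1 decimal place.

3.1 mg/L

τ/t½ = 100/29 ≈ 3.4483, so fraction remaining f = (1/2)^(100/29) ≈ 0.0916.
At steady state, accumulation factor R = 1/(1 − e^(−kτ)) ≈ 1.1008.
Single-dose peak C₀ = D/Vd = 623/20 ≈ 31.150 mg/L.
Steady-state peak Cmax,ss = C₀·R ≈ 31.150 × 1.1008 ≈ 34.290 mg/L.
One interval later, Cmin,ss = Cmax,ss·e^(−kτ) ≈ 34.290 × 0.0916 ≈ 3.141 mg/L.
Trough 3.1 mg/L vs MEC 3 mg/L: adequate.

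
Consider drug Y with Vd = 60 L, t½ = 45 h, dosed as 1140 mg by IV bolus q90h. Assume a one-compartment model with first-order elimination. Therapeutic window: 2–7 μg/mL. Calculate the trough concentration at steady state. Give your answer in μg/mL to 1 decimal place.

The dosing interval is 2 half-lives, so f = 2^(−2) = 0.25.
At steady state, R = 1/(1 − 0.25) = 4/3.
Single-dose peak C₀ = D/Vd = 1140/60 = 19 μg/mL.
Steady-state peak Cmax,ss = C₀·R = 19 × 4/3 ≈ 25.333 μg/mL.
Steady-state trough Cmin,ss = Cmax,ss·f ≈ 25.333 × 0.25 ≈ 6.333 μg/mL.
Trough 6.3 μg/mL vs MEC 2 μg/mL: adequate.

6.3 μg/mL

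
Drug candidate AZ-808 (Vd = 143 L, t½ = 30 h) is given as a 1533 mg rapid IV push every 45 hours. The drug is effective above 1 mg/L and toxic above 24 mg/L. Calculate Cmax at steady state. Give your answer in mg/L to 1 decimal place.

16.6 mg/L

Over one 45-h interval, 45/30 ≈ 1.5 half-lives elapse, leaving f ≈ 0.3536 of each dose.
At steady state, accumulation factor R = 1/(1 − e^(−kτ)) ≈ 1.5470.
Each bolus raises the concentration by D/Vd = 1533/143 ≈ 10.720 mg/L.
Steady-state peak Cmax,ss = C₀·R ≈ 10.720 × 1.5470 ≈ 16.584 mg/L.
Peak 16.6 mg/L vs MTC 24 mg/L: below toxic threshold.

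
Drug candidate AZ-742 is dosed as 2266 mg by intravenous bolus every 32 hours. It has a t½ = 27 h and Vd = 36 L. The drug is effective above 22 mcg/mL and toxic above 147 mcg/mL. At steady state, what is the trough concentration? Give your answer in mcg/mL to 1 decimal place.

49.4 mcg/mL

k = ln2/t½ = ln2/27 ≈ 0.025672 h⁻¹; fraction remaining f = e^(−kτ) = e^(−0.025672×32) ≈ 0.4398.
Single-dose peak C₀ = D/Vd = 2266/36 ≈ 62.944 mcg/mL.
Steady-state trough Cmin,ss = C₀·f/(1−f) ≈ 62.944 × 0.4398/0.5602 ≈ 49.416 mcg/mL.
Trough 49.4 mcg/mL vs MEC 22 mcg/mL: adequate.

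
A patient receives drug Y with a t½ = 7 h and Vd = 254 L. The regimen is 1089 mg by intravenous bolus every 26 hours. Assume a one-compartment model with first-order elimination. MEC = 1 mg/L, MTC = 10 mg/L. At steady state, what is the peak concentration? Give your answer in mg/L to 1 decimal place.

τ/t½ = 26/7 ≈ 3.7143, so fraction remaining f = (1/2)^(26/7) ≈ 0.0762.
Accumulation ratio R = 1/(1 − f) ≈ 1/0.9238 ≈ 1.0825.
Each bolus raises the concentration by D/Vd = 1089/254 ≈ 4.287 mg/L.
Steady-state peak Cmax,ss = C₀·R ≈ 4.287 × 1.0825 ≈ 4.641 mg/L.
Peak 4.6 mg/L vs MTC 10 mg/L: below toxic threshold.

4.6 mg/L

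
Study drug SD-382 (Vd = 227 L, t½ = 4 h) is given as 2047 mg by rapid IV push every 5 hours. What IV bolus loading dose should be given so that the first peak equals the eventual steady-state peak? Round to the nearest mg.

f = (1/2)^(5/4) ≈ 0.420448; accumulation ratio R = 1/(1−f) ≈ 1.72547.
Loading dose to hit Cmax,ss on first dose: D_load = D_maint·R ≈ 2047 × 1.72547 ≈ 3532.04 mg.

3532 mg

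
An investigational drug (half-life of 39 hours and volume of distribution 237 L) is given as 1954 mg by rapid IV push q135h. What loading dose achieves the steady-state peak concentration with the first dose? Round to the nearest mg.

2149 mg

f = (1/2)^(135/39) ≈ 0.090776; accumulation ratio R = 1/(1−f) ≈ 1.09984.
Loading dose to hit Cmax,ss on first dose: D_load = D_maint·R ≈ 1954 × 1.09984 ≈ 2149.09 mg.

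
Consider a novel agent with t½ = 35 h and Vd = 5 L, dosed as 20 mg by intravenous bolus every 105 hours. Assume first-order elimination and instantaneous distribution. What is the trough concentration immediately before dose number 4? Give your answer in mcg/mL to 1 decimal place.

f = (1/2)^(τ/t½) = (1/2)^(105/35) ≈ 0.1250.
C₀ = D/Vd = 20/5 ≈ 4.000 mcg/mL.
Before the 4th dose, 3 doses have been given. Superposition: Cmin = C₀·(f + f² + … + f^3).
≈ 4.000 × (0.1250 + 0.0156 + 0.0020) ≈ 4.000 × 0.1426 ≈ 0.570 mcg/mL.

0.6 mcg/mL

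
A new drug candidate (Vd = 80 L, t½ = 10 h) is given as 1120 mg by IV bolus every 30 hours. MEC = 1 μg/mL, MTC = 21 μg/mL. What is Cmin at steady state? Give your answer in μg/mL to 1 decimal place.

2.0 μg/mL

τ = 30 h = 3 half-lives, so f = (1/2)^3 = 0.125.
Accumulation ratio R = 1/(1 − f) = 1/0.875 = 8/7.
Single-dose peak C₀ = D/Vd = 1120/80 = 14 μg/mL.
Steady-state peak Cmax,ss = C₀·R = 14 × 8/7 ≈ 16.000 μg/mL.
Steady-state trough Cmin,ss = Cmax,ss·f ≈ 16.000 × 0.125 ≈ 2.000 μg/mL.
Trough 2.0 μg/mL vs MEC 1 μg/mL: adequate.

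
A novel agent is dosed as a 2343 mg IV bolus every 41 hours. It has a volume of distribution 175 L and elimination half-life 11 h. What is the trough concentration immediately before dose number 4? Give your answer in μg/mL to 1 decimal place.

1.1 μg/mL

f = (1/2)^(τ/t½) = (1/2)^(41/11) ≈ 0.0755.
C₀ = D/Vd = 2343/175 ≈ 13.389 μg/mL.
Before the 4th dose, 3 doses have been given. Superposition: Cmin = C₀·(f + f² + … + f^3).
≈ 13.389 × (0.0755 + 0.0057 + 0.0004) ≈ 13.389 × 0.0816 ≈ 1.093 μg/mL.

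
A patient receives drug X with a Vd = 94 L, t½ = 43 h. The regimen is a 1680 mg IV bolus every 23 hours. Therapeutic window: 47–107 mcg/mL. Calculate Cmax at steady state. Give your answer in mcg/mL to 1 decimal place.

57.7 mcg/mL

k = ln2/t½ = ln2/43 ≈ 0.016120 h⁻¹; fraction remaining f = e^(−kτ) = e^(−0.016120×23) ≈ 0.6902.
At steady state, accumulation factor R = 1/(1 − e^(−kτ)) ≈ 3.2279.
Each bolus raises the concentration by D/Vd = 1680/94 ≈ 17.872 mcg/mL.
Cmax,ss = C₀/(1 − f) ≈ 17.872/0.3098 ≈ 57.689 mcg/mL.
Peak 57.7 mcg/mL vs MTC 107 mcg/mL: below toxic threshold.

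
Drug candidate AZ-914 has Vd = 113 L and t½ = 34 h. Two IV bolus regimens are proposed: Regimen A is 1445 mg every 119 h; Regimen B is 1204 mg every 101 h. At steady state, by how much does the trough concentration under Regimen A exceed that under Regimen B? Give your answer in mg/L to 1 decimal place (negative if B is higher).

-0.3 mg/L

Regimen A: f = (1/2)^(119/34) ≈ 0.0884; Cmin,ss = (1445/113)·f/(1−f) ≈ 1.240 mg/L.
Regimen B: f = (1/2)^(101/34) ≈ 0.1276; Cmin,ss = (1204/113)·f/(1−f) ≈ 1.558 mg/L.
Difference ≈ 1.240 − 1.558 ≈ -0.318 mg/L.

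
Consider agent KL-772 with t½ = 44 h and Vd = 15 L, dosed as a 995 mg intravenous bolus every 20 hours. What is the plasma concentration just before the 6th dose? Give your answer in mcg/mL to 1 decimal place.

f = (1/2)^(τ/t½) = (1/2)^(20/44) ≈ 0.7297.
C₀ = D/Vd = 995/15 ≈ 66.333 mcg/mL.
Before the 6th dose, 5 doses have been given. Superposition: Cmin = C₀·(f + f² + … + f^5).
≈ 66.333 × (0.7297 + 0.5325 + 0.3885 + 0.2835 + 0.2069) ≈ 66.333 × 2.1411 ≈ 142.026 mcg/mL.

142.0 mcg/mL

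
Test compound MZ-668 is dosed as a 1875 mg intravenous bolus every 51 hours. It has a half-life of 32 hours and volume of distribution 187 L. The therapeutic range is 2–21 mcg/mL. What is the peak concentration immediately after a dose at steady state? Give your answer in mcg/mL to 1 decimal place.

Over one 51-h interval, 51/32 ≈ 1.5938 half-lives elapse, leaving f ≈ 0.3313 of each dose.
Accumulation ratio R = 1/(1 − f) ≈ 1/0.6687 ≈ 1.4954.
Each bolus raises the concentration by D/Vd = 1875/187 ≈ 10.027 mcg/mL.
Steady-state peak Cmax,ss = C₀·R ≈ 10.027 × 1.4954 ≈ 14.994 mcg/mL.
Peak 15.0 mcg/mL vs MTC 21 mcg/mL: below toxic threshold.

15.0 mcg/mL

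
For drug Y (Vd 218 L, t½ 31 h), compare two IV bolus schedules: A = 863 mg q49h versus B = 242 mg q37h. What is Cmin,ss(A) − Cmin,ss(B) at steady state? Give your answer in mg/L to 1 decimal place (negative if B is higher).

Regimen A: f = (1/2)^(49/31) ≈ 0.3343; Cmin,ss = (863/218)·f/(1−f) ≈ 1.988 mg/L.
Regimen B: f = (1/2)^(37/31) ≈ 0.4372; Cmin,ss = (242/218)·f/(1−f) ≈ 0.862 mg/L.
Difference ≈ 1.988 − 0.862 ≈ 1.126 mg/L.

1.1 mg/L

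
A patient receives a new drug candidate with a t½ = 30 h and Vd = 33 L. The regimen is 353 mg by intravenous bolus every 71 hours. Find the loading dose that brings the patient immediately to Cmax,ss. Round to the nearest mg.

438 mg

f = (1/2)^(71/30) ≈ 0.193893; accumulation ratio R = 1/(1−f) ≈ 1.24053.
Loading dose to hit Cmax,ss on first dose: D_load = D_maint·R ≈ 353 × 1.24053 ≈ 437.91 mg.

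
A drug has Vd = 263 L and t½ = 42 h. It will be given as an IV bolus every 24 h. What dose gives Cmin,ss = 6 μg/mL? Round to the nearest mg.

τ/t½ = 24/42 ≈ 0.57143, so f = (1/2)^(24/42) ≈ 0.672950.
Cmin,ss = (D/Vd)·f/(1−f), so D = Cmin,ss·Vd·(1−f)/f.
D = 6 × 263 × (1−f)/f ≈ 6 × 263 × 0.48599 ≈ 766.89 mg.

767 mg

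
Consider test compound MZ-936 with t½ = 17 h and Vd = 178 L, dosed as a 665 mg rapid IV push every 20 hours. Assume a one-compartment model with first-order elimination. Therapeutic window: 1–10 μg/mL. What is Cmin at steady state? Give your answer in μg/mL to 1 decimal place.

Over one 20-h interval, 20/17 ≈ 1.1765 half-lives elapse, leaving f ≈ 0.4424 of each dose.
Single-dose peak C₀ = D/Vd = 665/178 ≈ 3.736 μg/mL.
Steady-state trough Cmin,ss = C₀·f/(1−f) ≈ 3.736 × 0.4424/0.5576 ≈ 2.964 μg/mL.
Trough 3.0 μg/mL vs MEC 1 μg/mL: adequate.

3.0 μg/mL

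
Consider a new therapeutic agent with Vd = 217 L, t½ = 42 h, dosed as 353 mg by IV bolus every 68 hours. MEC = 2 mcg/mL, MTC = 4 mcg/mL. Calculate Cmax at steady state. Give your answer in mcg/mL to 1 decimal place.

2.4 mcg/mL

Over one 68-h interval, 68/42 ≈ 1.619 half-lives elapse, leaving f ≈ 0.3256 of each dose.
Accumulation ratio R = 1/(1 − f) ≈ 1/0.6744 ≈ 1.4828.
Single-dose peak C₀ = D/Vd = 353/217 ≈ 1.627 mcg/mL.
Steady-state peak Cmax,ss = C₀·R ≈ 1.627 × 1.4828 ≈ 2.413 mcg/mL.
Peak 2.4 mcg/mL vs MTC 4 mcg/mL: below toxic threshold.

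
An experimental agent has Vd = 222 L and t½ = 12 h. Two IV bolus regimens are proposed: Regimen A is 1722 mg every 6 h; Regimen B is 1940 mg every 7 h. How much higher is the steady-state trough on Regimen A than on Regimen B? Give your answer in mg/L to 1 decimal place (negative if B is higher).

Regimen A: f = (1/2)^(6/12) ≈ 0.7071; Cmin,ss = (1722/222)·f/(1−f) ≈ 18.726 mg/L.
Regimen B: f = (1/2)^(7/12) ≈ 0.6674; Cmin,ss = (1940/222)·f/(1−f) ≈ 17.535 mg/L.
Difference ≈ 18.726 − 17.535 ≈ 1.191 mg/L.

1.2 mg/L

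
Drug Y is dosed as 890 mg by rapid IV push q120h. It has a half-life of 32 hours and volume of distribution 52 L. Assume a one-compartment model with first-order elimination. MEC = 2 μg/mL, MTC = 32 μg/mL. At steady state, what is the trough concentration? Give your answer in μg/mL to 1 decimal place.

1.4 μg/mL

τ/t½ = 120/32 ≈ 3.75, so fraction remaining f = (1/2)^(120/32) ≈ 0.0743.
Accumulation ratio R = 1/(1 − f) ≈ 1/0.9257 ≈ 1.0803.
Single-dose peak C₀ = D/Vd = 890/52 ≈ 17.115 μg/mL.
Steady-state peak Cmax,ss = C₀·R ≈ 17.115 × 1.0803 ≈ 18.489 μg/mL.
Steady-state trough Cmin,ss = Cmax,ss·f ≈ 18.489 × 0.0743 ≈ 1.374 μg/mL.
Trough 1.4 μg/mL vs MEC 2 μg/mL: subtherapeutic.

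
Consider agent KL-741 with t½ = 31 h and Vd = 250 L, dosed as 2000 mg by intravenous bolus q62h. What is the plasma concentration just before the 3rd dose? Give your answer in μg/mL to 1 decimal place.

2.5 μg/mL

f = (1/2)^(τ/t½) = (1/2)^(62/31) ≈ 0.2500.
C₀ = D/Vd = 2000/250 ≈ 8.000 μg/mL.
Before the 3rd dose, 2 doses have been given. Superposition: Cmin = C₀·(f + f²).
≈ 8.000 × (0.2500 + 0.0625) ≈ 8.000 × 0.3125 ≈ 2.500 μg/mL.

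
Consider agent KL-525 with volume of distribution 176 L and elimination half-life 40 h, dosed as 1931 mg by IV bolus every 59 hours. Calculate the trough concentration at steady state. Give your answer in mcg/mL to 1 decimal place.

6.2 mcg/mL

Over one 59-h interval, 59/40 ≈ 1.475 half-lives elapse, leaving f ≈ 0.3597 of each dose.
Single-dose peak C₀ = D/Vd = 1931/176 ≈ 10.972 mcg/mL.
Steady-state trough Cmin,ss = C₀·f/(1−f) ≈ 10.972 × 0.3597/0.6403 ≈ 6.164 mcg/mL.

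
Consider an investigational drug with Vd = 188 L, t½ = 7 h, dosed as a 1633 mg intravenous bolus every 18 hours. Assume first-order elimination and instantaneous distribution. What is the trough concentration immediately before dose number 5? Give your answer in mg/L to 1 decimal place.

1.8 mg/L

f = (1/2)^(τ/t½) = (1/2)^(18/7) ≈ 0.1682.
C₀ = D/Vd = 1633/188 ≈ 8.686 mg/L.
Before the 5th dose, 4 doses have been given. Superposition: Cmin = C₀·(f + f² + … + f^4).
≈ 8.686 × (0.1682 + 0.0283 + 0.0048 + 0.0008) ≈ 8.686 × 0.2021 ≈ 1.755 mg/L.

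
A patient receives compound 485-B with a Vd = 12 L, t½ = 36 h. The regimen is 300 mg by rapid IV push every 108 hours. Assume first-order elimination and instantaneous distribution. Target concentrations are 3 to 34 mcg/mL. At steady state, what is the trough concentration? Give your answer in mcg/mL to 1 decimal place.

τ = 108 h = 3 half-lives, so f = (1/2)^3 = 0.125.
At steady state, R = 1/(1 − 0.125) = 8/7.
Single-dose peak C₀ = D/Vd = 300/12 = 25 mcg/mL.
Steady-state peak Cmax,ss = C₀·R = 25 × 8/7 ≈ 28.571 mcg/mL.
Steady-state trough Cmin,ss = Cmax,ss·f ≈ 28.571 × 0.125 ≈ 3.571 mcg/mL.
Trough 3.6 mcg/mL vs MEC 3 mcg/mL: adequate.

3.6 mcg/mL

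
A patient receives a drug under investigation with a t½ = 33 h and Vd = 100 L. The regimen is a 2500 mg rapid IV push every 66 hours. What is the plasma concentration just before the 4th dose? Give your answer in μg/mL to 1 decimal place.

f = (1/2)^(τ/t½) = (1/2)^(66/33) ≈ 0.2500.
C₀ = D/Vd = 2500/100 ≈ 25.000 μg/mL.
Before the 4th dose, 3 doses have been given. Superposition: Cmin = C₀·(f + f² + … + f^3).
≈ 25.000 × (0.2500 + 0.0625 + 0.0156) ≈ 25.000 × 0.3281 ≈ 8.203 μg/mL.

8.2 μg/mL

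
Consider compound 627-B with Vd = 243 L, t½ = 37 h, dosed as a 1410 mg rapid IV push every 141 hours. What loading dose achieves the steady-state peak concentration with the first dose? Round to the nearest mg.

1518 mg

f = (1/2)^(141/37) ≈ 0.071258; accumulation ratio R = 1/(1−f) ≈ 1.07673.
Loading dose to hit Cmax,ss on first dose: D_load = D_maint·R ≈ 1410 × 1.07673 ≈ 1518.19 mg.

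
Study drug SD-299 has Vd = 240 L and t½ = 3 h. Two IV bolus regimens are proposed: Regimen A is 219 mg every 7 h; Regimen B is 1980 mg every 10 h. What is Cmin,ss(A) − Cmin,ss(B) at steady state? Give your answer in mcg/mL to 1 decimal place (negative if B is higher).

-0.7 mcg/mL

Regimen A: f = (1/2)^(7/3) ≈ 0.1984; Cmin,ss = (219/240)·f/(1−f) ≈ 0.226 mcg/mL.
Regimen B: f = (1/2)^(10/3) ≈ 0.0992; Cmin,ss = (1980/240)·f/(1−f) ≈ 0.909 mcg/mL.
Difference ≈ 0.226 − 0.909 ≈ -0.683 mcg/mL.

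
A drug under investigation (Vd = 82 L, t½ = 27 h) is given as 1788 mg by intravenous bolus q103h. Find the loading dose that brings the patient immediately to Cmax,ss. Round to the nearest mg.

1925 mg

f = (1/2)^(103/27) ≈ 0.071060; accumulation ratio R = 1/(1−f) ≈ 1.07650.
Loading dose to hit Cmax,ss on first dose: D_load = D_maint·R ≈ 1788 × 1.07650 ≈ 1924.78 mg.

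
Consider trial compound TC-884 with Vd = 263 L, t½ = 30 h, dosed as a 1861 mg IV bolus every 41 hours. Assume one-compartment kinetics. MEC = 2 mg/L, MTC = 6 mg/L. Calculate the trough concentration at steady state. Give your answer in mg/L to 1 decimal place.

4.5 mg/L

Over one 41-h interval, 41/30 ≈ 1.3667 half-lives elapse, leaving f ≈ 0.3878 of each dose.
At steady state, accumulation factor R = 1/(1 − e^(−kτ)) ≈ 1.6335.
Single-dose peak C₀ = D/Vd = 1861/263 ≈ 7.076 mg/L.
Cmax,ss = C₀/(1 − f) ≈ 7.076/0.6122 ≈ 11.558 mg/L.
Steady-state trough Cmin,ss = Cmax,ss·f ≈ 11.558 × 0.3878 ≈ 4.482 mg/L.
Trough 4.5 mg/L vs MEC 2 mg/L: adequate.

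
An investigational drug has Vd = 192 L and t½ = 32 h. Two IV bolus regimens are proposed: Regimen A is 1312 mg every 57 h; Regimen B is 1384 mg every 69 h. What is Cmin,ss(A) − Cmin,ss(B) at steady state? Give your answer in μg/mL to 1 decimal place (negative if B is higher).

Regimen A: f = (1/2)^(57/32) ≈ 0.2909; Cmin,ss = (1312/192)·f/(1−f) ≈ 2.803 μg/mL.
Regimen B: f = (1/2)^(69/32) ≈ 0.2243; Cmin,ss = (1384/192)·f/(1−f) ≈ 2.084 μg/mL.
Difference ≈ 2.803 − 2.084 ≈ 0.719 μg/mL.

0.7 μg/mL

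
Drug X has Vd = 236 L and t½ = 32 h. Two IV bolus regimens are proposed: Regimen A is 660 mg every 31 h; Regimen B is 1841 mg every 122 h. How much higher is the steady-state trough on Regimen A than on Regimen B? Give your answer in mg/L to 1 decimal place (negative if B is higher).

2.3 mg/L

Regimen A: f = (1/2)^(31/32) ≈ 0.5109; Cmin,ss = (660/236)·f/(1−f) ≈ 2.921 mg/L.
Regimen B: f = (1/2)^(122/32) ≈ 0.0712; Cmin,ss = (1841/236)·f/(1−f) ≈ 0.598 mg/L.
Difference ≈ 2.921 − 0.598 ≈ 2.323 mg/L.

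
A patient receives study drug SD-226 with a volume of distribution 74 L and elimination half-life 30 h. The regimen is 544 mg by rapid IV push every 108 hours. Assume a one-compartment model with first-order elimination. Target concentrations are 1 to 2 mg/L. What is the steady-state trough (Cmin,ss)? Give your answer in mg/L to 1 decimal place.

k = ln2/t½ = ln2/30 ≈ 0.023105 h⁻¹; fraction remaining f = e^(−kτ) = e^(−0.023105×108) ≈ 0.0825.
At steady state, accumulation factor R = 1/(1 − e^(−kτ)) ≈ 1.0899.
Single-dose peak C₀ = D/Vd = 544/74 ≈ 7.351 mg/L.
Cmax,ss = C₀/(1 − f) ≈ 7.351/0.9175 ≈ 8.012 mg/L.
Steady-state trough Cmin,ss = Cmax,ss·f ≈ 8.012 × 0.0825 ≈ 0.661 mg/L.
Trough 0.7 mg/L vs MEC 1 mg/L: subtherapeutic.

0.7 mg/L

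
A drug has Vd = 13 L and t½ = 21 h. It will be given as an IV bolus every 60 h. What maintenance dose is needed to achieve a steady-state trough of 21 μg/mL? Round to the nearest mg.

τ/t½ = 60/21 ≈ 2.8571, so f = (1/2)^(60/21) ≈ 0.138011.
Cmin,ss = (D/Vd)·f/(1−f), so D = Cmin,ss·Vd·(1−f)/f.
D = 21 × 13 × (1−f)/f ≈ 21 × 13 × 6.24580 ≈ 1705.10 mg.

1705 mg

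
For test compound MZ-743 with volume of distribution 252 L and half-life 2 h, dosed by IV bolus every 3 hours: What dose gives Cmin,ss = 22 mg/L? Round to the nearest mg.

τ/t½ = 3/2 ≈ 1.5, so f = (1/2)^(3/2) ≈ 0.353553.
Cmin,ss = (D/Vd)·f/(1−f), so D = Cmin,ss·Vd·(1−f)/f.
D = 22 × 252 × (1−f)/f ≈ 22 × 252 × 1.82843 ≈ 10136.82 mg.

10137 mg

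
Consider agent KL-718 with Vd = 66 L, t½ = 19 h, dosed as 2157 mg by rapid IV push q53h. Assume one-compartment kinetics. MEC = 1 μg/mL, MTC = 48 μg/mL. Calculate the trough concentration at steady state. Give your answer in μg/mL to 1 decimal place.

Over one 53-h interval, 53/19 ≈ 2.7895 half-lives elapse, leaving f ≈ 0.1446 of each dose.
At steady state, accumulation factor R = 1/(1 − e^(−kτ)) ≈ 1.1690.
Each bolus raises the concentration by D/Vd = 2157/66 ≈ 32.682 μg/mL.
Steady-state peak Cmax,ss = C₀·R ≈ 32.682 × 1.1690 ≈ 38.205 μg/mL.
Steady-state trough Cmin,ss = Cmax,ss·f ≈ 38.205 × 0.1446 ≈ 5.524 μg/mL.
Trough 5.5 μg/mL vs MEC 1 μg/mL: adequate.

5.5 μg/mL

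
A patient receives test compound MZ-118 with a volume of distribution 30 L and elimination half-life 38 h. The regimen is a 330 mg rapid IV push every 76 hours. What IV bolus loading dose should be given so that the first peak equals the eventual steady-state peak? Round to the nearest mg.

440 mg

f = (1/2)^(76/38) ≈ 0.250000; accumulation ratio R = 1/(1−f) ≈ 1.33333.
Loading dose to hit Cmax,ss on first dose: D_load = D_maint·R ≈ 330 × 1.33333 ≈ 440.00 mg.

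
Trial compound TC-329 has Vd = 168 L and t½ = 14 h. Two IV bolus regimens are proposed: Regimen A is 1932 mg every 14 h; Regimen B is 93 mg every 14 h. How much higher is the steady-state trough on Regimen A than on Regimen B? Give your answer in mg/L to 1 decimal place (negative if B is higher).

10.9 mg/L

Regimen A: f = (1/2)^(14/14) ≈ 0.5000; Cmin,ss = (1932/168)·f/(1−f) ≈ 11.500 mg/L.
Regimen B: f = (1/2)^(14/14) ≈ 0.5000; Cmin,ss = (93/168)·f/(1−f) ≈ 0.554 mg/L.
Difference ≈ 11.500 − 0.554 ≈ 10.946 mg/L.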